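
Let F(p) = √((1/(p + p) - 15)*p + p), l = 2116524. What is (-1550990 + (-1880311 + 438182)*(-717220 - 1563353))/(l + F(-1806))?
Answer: 13921982287675619496/8959347634583 - 3288878908927*√101138/8959347634583 ≈ 1.5538e+6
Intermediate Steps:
F(p) = √(p + p*(-15 + 1/(2*p))) (F(p) = √((1/(2*p) - 15)*p + p) = √((-15 + 1/(2*p))*p + p) = √(p*(-15 + 1/(2*p)) + p) = √(p + p*(-15 + 1/(2*p))))
(-1550990 + (-1880311 + 438182)*(-717220 - 1563353))/(l + F(-1806)) = (-1550990 + (-1880311 + 438182)*(-717220 - 1563353))/(2116524 + √(2 - 56*(-1806))/2) = (-1550990 - 1442129*(-2280573))/(2116524 + √(2 + 101136)/2) = (-1550990 + 3288880459917)/(2116524 + √101138/2) = 3288878908927/(2116524 + √101138/2)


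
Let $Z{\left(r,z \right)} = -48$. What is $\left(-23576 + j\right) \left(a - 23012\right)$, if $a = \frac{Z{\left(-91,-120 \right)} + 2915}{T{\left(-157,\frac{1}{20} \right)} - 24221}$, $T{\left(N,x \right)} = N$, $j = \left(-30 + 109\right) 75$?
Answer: $\frac{9902023952353}{24378} \approx 4.0619 \cdot 10^{8}$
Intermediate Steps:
$j = 5925$ ($j = 79 \cdot 75 = 5925$)
$a = - \frac{2867}{24378}$ ($a = \frac{-48 + 2915}{-157 - 24221} = \frac{2867}{-24378} = 2867 \left(- \frac{1}{24378}\right) = - \frac{2867}{24378} \approx -0.11761$)
$\left(-23576 + j\right) \left(a - 23012\right) = \left(-23576 + 5925\right) \left(- \frac{2867}{24378} - 23012\right) = \left(-17651\right) \left(- \frac{560989403}{24378}\right) = \frac{9902023952353}{24378}$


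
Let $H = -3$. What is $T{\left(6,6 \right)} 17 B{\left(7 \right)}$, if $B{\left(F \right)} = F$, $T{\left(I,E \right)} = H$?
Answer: $-357$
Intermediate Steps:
$T{\left(I,E \right)} = -3$
$T{\left(6,6 \right)} 17 B{\left(7 \right)} = \left(-3\right) 17 \cdot 7 = \left(-51\right) 7 = -357$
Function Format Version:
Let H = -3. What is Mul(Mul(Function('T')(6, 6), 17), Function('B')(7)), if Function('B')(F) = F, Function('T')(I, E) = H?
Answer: -357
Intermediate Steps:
Function('T')(I, E) = -3
Mul(Mul(Function('T')(6, 6), 17), Function('B')(7)) = Mul(Mul(-3, 17), 7) = Mul(-51, 7) = -357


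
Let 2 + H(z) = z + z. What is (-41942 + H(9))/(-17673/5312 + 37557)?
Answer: -222710912/199485111 ≈ -1.1164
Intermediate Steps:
H(z) = -2 + 2*z (H(z) = -2 + (z + z) = -2 + 2*z)
(-41942 + H(9))/(-17673/5312 + 37557) = (-41942 + (-2 + 2*9))/(-17673/5312 + 37557) = (-41942 + (-2 + 18))/(-17673*1/5312 + 37557) = (-41942 + 16)/(-17673/5312 + 37557) = -41926/199485111/5312 = -41926*5312/199485111 = -222710912/199485111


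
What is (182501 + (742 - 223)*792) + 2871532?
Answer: 3465081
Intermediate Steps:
(182501 + (742 - 223)*792) + 2871532 = (182501 + 519*792) + 2871532 = (182501 + 411048) + 2871532 = 593549 + 2871532 = 3465081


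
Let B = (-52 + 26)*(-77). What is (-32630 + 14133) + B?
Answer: -16495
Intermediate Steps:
B = 2002 (B = -26*(-77) = 2002)
(-32630 + 14133) + B = (-32630 + 14133) + 2002 = -18497 + 2002 = -16495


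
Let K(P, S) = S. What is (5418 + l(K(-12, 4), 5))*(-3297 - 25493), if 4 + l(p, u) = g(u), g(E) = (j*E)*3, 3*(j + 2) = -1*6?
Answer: -154141660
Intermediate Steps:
j = -4 (j = -2 + (-1*6)/3 = -2 + (1/3)*(-6) = -2 - 2 = -4)
g(E) = -12*E (g(E) = -4*E*3 = -12*E)
l(p, u) = -4 - 12*u
(5418 + l(K(-12, 4), 5))*(-3297 - 25493) = (5418 + (-4 - 12*5))*(-3297 - 25493) = (5418 + (-4 - 60))*(-28790) = (5418 - 64)*(-28790) = 5354*(-28790) = -154141660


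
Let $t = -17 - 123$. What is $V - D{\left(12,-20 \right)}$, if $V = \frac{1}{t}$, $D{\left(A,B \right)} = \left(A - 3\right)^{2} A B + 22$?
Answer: $\frac{2718519}{140} \approx 19418.0$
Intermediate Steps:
$t = -140$
$D{\left(A,B \right)} = 22 + A B \left(-3 + A\right)^{2}$ ($D{\left(A,B \right)} = \left(-3 + A\right)^{2} A B + 22 = A \left(-3 + A\right)^{2} B + 22 = A B \left(-3 + A\right)^{2} + 22 = 22 + A B \left(-3 + A\right)^{2}$)
$V = - \frac{1}{140}$ ($V = \frac{1}{-140} = - \frac{1}{140} \approx -0.0071429$)
$V - D{\left(12,-20 \right)} = - \frac{1}{140} - \left(22 + 12 \left(-20\right) \left(-3 + 12\right)^{2}\right) = - \frac{1}{140} - \left(22 + 12 \left(-20\right) 9^{2}\right) = - \frac{1}{140} - \left(22 + 12 \left(-20\right) 81\right) = - \frac{1}{140} - \left(22 - 19440\right) = - \frac{1}{140} - -19418 = - \frac{1}{140} + 19418 = \frac{2718519}{140}$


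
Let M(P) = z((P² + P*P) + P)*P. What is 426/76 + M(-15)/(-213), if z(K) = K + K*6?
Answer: 593673/2698 ≈ 220.04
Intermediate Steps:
z(K) = 7*K (z(K) = K + 6*K = 7*K)
M(P) = P*(7*P + 14*P²) (M(P) = (7*((P² + P*P) + P))*P = (7*((P² + P²) + P))*P = (7*(2*P² + P))*P = (7*(P + 2*P²))*P = (7*P + 14*P²)*P = P*(7*P + 14*P²))
426/76 + M(-15)/(-213) = 426/76 + ((-15)²*(7 + 14*(-15)))/(-213) = 426*(1/76) + (225*(7 - 210))*(-1/213) = 213/38 + (225*(-203))*(-1/213) = 213/38 - 45675*(-1/213) = 213/38 + 15225/71 = 593673/2698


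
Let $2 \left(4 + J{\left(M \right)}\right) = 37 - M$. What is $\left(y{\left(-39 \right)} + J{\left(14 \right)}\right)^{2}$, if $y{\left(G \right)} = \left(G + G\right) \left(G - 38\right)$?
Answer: $\frac{144648729}{4} \approx 3.6162 \cdot 10^{7}$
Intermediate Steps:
$J{\left(M \right)} = \frac{29}{2} - \frac{M}{2}$ ($J{\left(M \right)} = -4 + \frac{37 - M}{2} = -4 - \left(- \frac{37}{2} + \frac{M}{2}\right) = \frac{29}{2} - \frac{M}{2}$)
$y{\left(G \right)} = 2 G \left(-38 + G\right)$
$\left(y{\left(-39 \right)} + J{\left(14 \right)}\right)^{2} = \left(2 \left(-39\right) \left(-38 - 39\right) + \left(\frac{29}{2} - 7\right)\right)^{2} = \left(2 \left(-39\right) \left(-77\right) + \left(\frac{29}{2} - 7\right)\right)^{2} = \left(6006 + \frac{15}{2}\right)^{2} = \left(\frac{12027}{2}\right)^{2} = \frac{144648729}{4}$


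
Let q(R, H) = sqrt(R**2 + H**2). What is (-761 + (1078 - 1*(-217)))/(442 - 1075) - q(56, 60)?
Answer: -178/211 - 4*sqrt(421) ≈ -82.917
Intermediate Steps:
q(R, H) = sqrt(H**2 + R**2)
(-761 + (1078 - 1*(-217)))/(442 - 1075) - q(56, 60) = (-761 + (1078 - 1*(-217)))/(442 - 1075) - sqrt(60**2 + 56**2) = (-761 + (1078 + 217))/(-633) - sqrt(3600 + 3136) = (-761 + 1295)*(-1/633) - sqrt(6736) = 534*(-1/633) - 4*sqrt(421) = -178/211 - 4*sqrt(421)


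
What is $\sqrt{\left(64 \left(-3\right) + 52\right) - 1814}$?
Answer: $i \sqrt{1954} \approx 44.204 i$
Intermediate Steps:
$\sqrt{\left(64 \left(-3\right) + 52\right) - 1814} = \sqrt{\left(-192 + 52\right) - 1814} = \sqrt{-140 - 1814} = \sqrt{-1954} = i \sqrt{1954}$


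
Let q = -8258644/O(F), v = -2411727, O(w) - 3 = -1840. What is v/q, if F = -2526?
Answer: -4430342499/8258644 ≈ -536.45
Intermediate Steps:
O(w) = -1837 (O(w) = 3 - 1840 = -1837)
q = 8258644/1837 (q = -8258644/(-1837) = -8258644*(-1/1837) = 8258644/1837 ≈ 4495.7)
v/q = -2411727/8258644/1837 = -2411727*1837/8258644 = -4430342499/8258644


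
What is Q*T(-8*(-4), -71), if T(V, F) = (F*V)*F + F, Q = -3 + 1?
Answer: -322482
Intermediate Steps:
Q = -2
T(V, F) = F + V*F² (T(V, F) = V*F² + F = F + V*F²)
Q*T(-8*(-4), -71) = -(-142)*(1 - (-568)*(-4)) = -(-142)*(1 - 71*32) = -(-142)*(1 - 2272) = -(-142)*(-2271) = -2*161241 = -322482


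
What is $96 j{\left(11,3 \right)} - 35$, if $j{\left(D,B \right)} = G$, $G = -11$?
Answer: $-1091$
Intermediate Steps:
$j{\left(D,B \right)} = -11$
$96 j{\left(11,3 \right)} - 35 = 96 \left(-11\right) - 35 = -1056 - 35 = -1091$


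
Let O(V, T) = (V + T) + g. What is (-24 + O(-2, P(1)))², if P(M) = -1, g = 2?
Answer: 625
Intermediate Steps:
O(V, T) = 2 + T + V (O(V, T) = (V + T) + 2 = (T + V) + 2 = 2 + T + V)
(-24 + O(-2, P(1)))² = (-24 + (2 - 1 - 2))² = (-24 - 1)² = (-25)² = 625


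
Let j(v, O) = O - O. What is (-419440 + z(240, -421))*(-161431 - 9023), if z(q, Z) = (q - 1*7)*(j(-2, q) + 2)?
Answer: 71415794196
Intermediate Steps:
j(v, O) = 0
z(q, Z) = -14 + 2*q (z(q, Z) = (q - 1*7)*(0 + 2) = (q - 7)*2 = (-7 + q)*2 = -14 + 2*q)
(-419440 + z(240, -421))*(-161431 - 9023) = (-419440 + (-14 + 2*240))*(-161431 - 9023) = (-419440 + (-14 + 480))*(-170454) = (-419440 + 466)*(-170454) = -418974*(-170454) = 71415794196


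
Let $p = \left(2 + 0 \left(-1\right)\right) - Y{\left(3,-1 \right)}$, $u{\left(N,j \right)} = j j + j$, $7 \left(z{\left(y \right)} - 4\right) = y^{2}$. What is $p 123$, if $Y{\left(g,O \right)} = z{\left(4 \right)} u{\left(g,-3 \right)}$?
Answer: $- \frac{30750}{7} \approx -4392.9$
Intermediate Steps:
$z{\left(y \right)} = 4 + \frac{y^{2}}{7}$
$u{\left(N,j \right)} = j + j^{2}$ ($u{\left(N,j \right)} = j^{2} + j = j + j^{2}$)
$Y{\left(g,O \right)} = \frac{264}{7}$ ($Y{\left(g,O \right)} = \left(4 + \frac{4^{2}}{7}\right) \left(- 3 \left(1 - 3\right)\right) = \left(4 + \frac{1}{7} \cdot 16\right) \left(\left(-3\right) \left(-2\right)\right) = \left(4 + \frac{16}{7}\right) 6 = \frac{44}{7} \cdot 6 = \frac{264}{7}$)
$p = - \frac{250}{7}$ ($p = \left(2 + 0 \left(-1\right)\right) - \frac{264}{7} = \left(2 + 0\right) - \frac{264}{7} = 2 - \frac{264}{7} = - \frac{250}{7} \approx -35.714$)
$p 123 = \left(- \frac{250}{7}\right) 123 = - \frac{30750}{7}$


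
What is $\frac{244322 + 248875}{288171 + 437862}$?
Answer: $\frac{164399}{242011} \approx 0.6793$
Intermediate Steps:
$\frac{244322 + 248875}{288171 + 437862} = \frac{493197}{726033} = 493197 \cdot \frac{1}{726033} = \frac{164399}{242011}$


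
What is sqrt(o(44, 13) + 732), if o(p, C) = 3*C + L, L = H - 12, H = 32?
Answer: sqrt(791) ≈ 28.125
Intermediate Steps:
L = 20 (L = 32 - 12 = 20)
o(p, C) = 20 + 3*C (o(p, C) = 3*C + 20 = 20 + 3*C)
sqrt(o(44, 13) + 732) = sqrt((20 + 3*13) + 732) = sqrt((20 + 39) + 732) = sqrt(59 + 732) = sqrt(791)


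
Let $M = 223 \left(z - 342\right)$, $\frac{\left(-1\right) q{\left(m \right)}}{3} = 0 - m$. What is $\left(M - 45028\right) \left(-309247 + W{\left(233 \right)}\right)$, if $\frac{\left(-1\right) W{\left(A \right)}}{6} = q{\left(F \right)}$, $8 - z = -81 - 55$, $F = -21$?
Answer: $27545555158$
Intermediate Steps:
$z = 144$ ($z = 8 - \left(-81 - 55\right) = 8 - -136 = 8 + 136 = 144$)
$q{\left(m \right)} = 3 m$ ($q{\left(m \right)} = - 3 \left(0 - m\right) = - 3 \left(- m\right) = 3 m$)
$W{\left(A \right)} = 378$ ($W{\left(A \right)} = - 6 \cdot 3 \left(-21\right) = \left(-6\right) \left(-63\right) = 378$)
$M = -44154$ ($M = 223 \left(144 - 342\right) = 223 \left(-198\right) = -44154$)
$\left(M - 45028\right) \left(-309247 + W{\left(233 \right)}\right) = \left(-44154 - 45028\right) \left(-309247 + 378\right) = \left(-89182\right) \left(-308869\right) = 27545555158$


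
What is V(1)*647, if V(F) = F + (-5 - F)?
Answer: -3235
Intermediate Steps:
V(F) = -5
V(1)*647 = -5*647 = -3235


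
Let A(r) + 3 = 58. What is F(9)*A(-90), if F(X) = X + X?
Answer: 990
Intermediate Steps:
F(X) = 2*X
A(r) = 55 (A(r) = -3 + 58 = 55)
F(9)*A(-90) = (2*9)*55 = 18*55 = 990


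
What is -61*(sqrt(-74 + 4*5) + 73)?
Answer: -4453 - 183*I*sqrt(6) ≈ -4453.0 - 448.26*I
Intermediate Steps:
-61*(sqrt(-74 + 4*5) + 73) = -61*(sqrt(-74 + 20) + 73) = -61*(sqrt(-54) + 73) = -61*(3*I*sqrt(6) + 73) = -61*(73 + 3*I*sqrt(6)) = -4453 - 183*I*sqrt(6)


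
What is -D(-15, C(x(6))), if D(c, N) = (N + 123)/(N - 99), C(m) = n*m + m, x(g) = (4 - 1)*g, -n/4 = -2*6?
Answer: -335/261 ≈ -1.2835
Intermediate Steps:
n = 48 (n = -(-8)*6 = -4*(-12) = 48)
x(g) = 3*g
C(m) = 49*m (C(m) = 48*m + m = 49*m)
D(c, N) = (123 + N)/(-99 + N)
-D(-15, C(x(6))) = -(123 + 49*(3*6))/(-99 + 49*(3*6)) = -(123 + 49*18)/(-99 + 49*18) = -(123 + 882)/(-99 + 882) = -1005/783 = -1*335/261 = -335/261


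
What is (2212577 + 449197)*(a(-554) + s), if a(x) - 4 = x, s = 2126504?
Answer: 5658809082396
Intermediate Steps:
a(x) = 4 + x
(2212577 + 449197)*(a(-554) + s) = (2212577 + 449197)*((4 - 554) + 2126504) = 2661774*(-550 + 2126504) = 2661774*2125954 = 5658809082396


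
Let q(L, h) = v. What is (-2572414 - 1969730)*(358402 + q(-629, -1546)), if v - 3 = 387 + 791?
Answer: -1633277765952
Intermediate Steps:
v = 1181 (v = 3 + (387 + 791) = 3 + 1178 = 1181)
q(L, h) = 1181
(-2572414 - 1969730)*(358402 + q(-629, -1546)) = (-2572414 - 1969730)*(358402 + 1181) = -4542144*359583 = -1633277765952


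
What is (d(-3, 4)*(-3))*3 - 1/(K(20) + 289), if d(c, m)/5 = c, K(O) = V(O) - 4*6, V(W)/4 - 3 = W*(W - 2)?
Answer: 231794/1717 ≈ 135.00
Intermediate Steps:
V(W) = 12 + 4*W*(-2 + W) (V(W) = 12 + 4*(W*(W - 2)) = 12 + 4*(W*(-2 + W)) = 12 + 4*W*(-2 + W))
K(O) = -12 - 8*O + 4*O² (K(O) = (12 - 8*O + 4*O²) - 4*6 = (12 - 8*O + 4*O²) - 24 = -12 - 8*O + 4*O²)
d(c, m) = 5*c
(d(-3, 4)*(-3))*3 - 1/(K(20) + 289) = ((5*(-3))*(-3))*3 - 1/((-12 - 8*20 + 4*20²) + 289) = -15*(-3)*3 - 1/((-12 - 160 + 4*400) + 289) = 45*3 - 1/((-12 - 160 + 1600) + 289) = 135 - 1/(1428 + 289) = 135 - 1/1717 = 231794/1717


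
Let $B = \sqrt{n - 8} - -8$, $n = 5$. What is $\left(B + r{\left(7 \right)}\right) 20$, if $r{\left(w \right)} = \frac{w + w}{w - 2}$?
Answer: $216 + 20 i \sqrt{3} \approx 216.0 + 34.641 i$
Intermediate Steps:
$r{\left(w \right)} = \frac{2 w}{-2 + w}$
$B = 8 + i \sqrt{3}$ ($B = \sqrt{5 - 8} - -8 = \sqrt{-3} + 8 = i \sqrt{3} + 8 = 8 + i \sqrt{3} \approx 8.0 + 1.732 i$)
$\left(B + r{\left(7 \right)}\right) 20 = \left(\left(8 + i \sqrt{3}\right) + 2 \cdot 7 \frac{1}{-2 + 7}\right) 20 = \left(\left(8 + i \sqrt{3}\right) + 2 \cdot 7 \cdot \frac{1}{5}\right) 20 = \left(\left(8 + i \sqrt{3}\right) + \frac{14}{5}\right) 20 = \left(\frac{54}{5} + i \sqrt{3}\right) 20 = 216 + 20 i \sqrt{3}$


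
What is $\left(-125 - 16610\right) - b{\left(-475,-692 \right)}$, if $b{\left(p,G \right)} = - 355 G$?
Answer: $-262395$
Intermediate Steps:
$\left(-125 - 16610\right) - b{\left(-475,-692 \right)} = \left(-125 - 16610\right) - \left(-355\right) \left(-692\right) = \left(-125 - 16610\right) - 245660 = -16735 - 245660 = -262395$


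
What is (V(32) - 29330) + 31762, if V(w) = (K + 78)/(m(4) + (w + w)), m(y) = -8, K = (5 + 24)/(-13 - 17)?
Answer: 4088071/1680 ≈ 2433.4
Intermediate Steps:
K = -29/30 (K = 29/(-30) = 29*(-1/30) = -29/30 ≈ -0.96667)
V(w) = 2311/(30*(-8 + 2*w)) (V(w) = (-29/30 + 78)/(-8 + (w + w)) = 2311/(30*(-8 + 2*w)))
(V(32) - 29330) + 31762 = (2311/(60*(-4 + 32)) - 29330) + 31762 = ((2311/60)/28 - 29330) + 31762 = ((2311/60)*(1/28) - 29330) + 31762 = (2311/1680 - 29330) + 31762 = -49272089/1680 + 31762 = 4088071/1680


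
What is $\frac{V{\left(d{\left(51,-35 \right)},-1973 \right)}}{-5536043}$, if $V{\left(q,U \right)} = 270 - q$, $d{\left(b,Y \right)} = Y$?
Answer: $- \frac{305}{5536043} \approx -5.5093 \cdot 10^{-5}$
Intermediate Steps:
$\frac{V{\left(d{\left(51,-35 \right)},-1973 \right)}}{-5536043} = \frac{270 - -35}{-5536043} = \left(270 + 35\right) \left(- \frac{1}{5536043}\right) = 305 \left(- \frac{1}{5536043}\right) = - \frac{305}{5536043}$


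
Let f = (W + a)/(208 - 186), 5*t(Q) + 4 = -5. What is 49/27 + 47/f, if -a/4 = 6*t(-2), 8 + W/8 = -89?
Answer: 19973/49464 ≈ 0.40379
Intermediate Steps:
W = -776 (W = -64 + 8*(-89) = -64 - 712 = -776)
t(Q) = -9/5 (t(Q) = -4/5 + (1/5)*(-5) = -4/5 - 1 = -9/5)
a = 216/5 (a = -24*(-9)/5 = -4*(-54/5) = 216/5 ≈ 43.200)
f = -1832/55 (f = (-776 + 216/5)/(208 - 186) = -3664/5/22 = -3664/5*1/22 = -1832/55 ≈ -33.309)
49/27 + 47/f = 49/27 + 47/(-1832/55) = 49*(1/27) + 47*(-55/1832) = 49/27 - 2585/1832 = 19973/49464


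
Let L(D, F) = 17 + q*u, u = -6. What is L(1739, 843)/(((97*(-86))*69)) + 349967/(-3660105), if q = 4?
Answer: -2919053399/30532595910 ≈ -0.095605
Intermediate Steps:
L(D, F) = -7 (L(D, F) = 17 + 4*(-6) = 17 - 24 = -7)
L(1739, 843)/(((97*(-86))*69)) + 349967/(-3660105) = -7/((97*(-86))*69) + 349967/(-3660105) = -7/((-8342*69)) + 349967*(-1/3660105) = -7/(-575598) - 349967/3660105 = -7*(-1/575598) - 349967/3660105 = 7/575598 - 349967/3660105 = -2919053399/30532595910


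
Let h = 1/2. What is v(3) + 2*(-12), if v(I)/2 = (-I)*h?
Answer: -27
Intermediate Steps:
h = ½ ≈ 0.50000
v(I) = -I (v(I) = 2*(-I*(½)) = 2*(-I/2) = -I)
v(3) + 2*(-12) = -1*3 + 2*(-12) = -3 - 24 = -27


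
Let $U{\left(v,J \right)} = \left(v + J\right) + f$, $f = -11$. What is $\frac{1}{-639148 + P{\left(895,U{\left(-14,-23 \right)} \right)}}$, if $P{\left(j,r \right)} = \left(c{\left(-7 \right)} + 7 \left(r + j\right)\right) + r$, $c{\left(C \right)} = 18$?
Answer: $- \frac{1}{633249} \approx -1.5792 \cdot 10^{-6}$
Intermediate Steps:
$U{\left(v,J \right)} = -11 + J + v$ ($U{\left(v,J \right)} = \left(v + J\right) - 11 = \left(J + v\right) - 11 = -11 + J + v$)
$P{\left(j,r \right)} = 18 + 7 j + 8 r$ ($P{\left(j,r \right)} = \left(18 + 7 \left(r + j\right)\right) + r = \left(18 + 7 \left(j + r\right)\right) + r = \left(18 + \left(7 j + 7 r\right)\right) + r = \left(18 + 7 j + 7 r\right) + r = 18 + 7 j + 8 r$)
$\frac{1}{-639148 + P{\left(895,U{\left(-14,-23 \right)} \right)}} = \frac{1}{-639148 + \left(18 + 7 \cdot 895 + 8 \left(-11 - 23 - 14\right)\right)} = \frac{1}{-639148 + \left(18 + 6265 + 8 \left(-48\right)\right)} = \frac{1}{-639148 + \left(18 + 6265 - 384\right)} = \frac{1}{-639148 + 5899} = \frac{1}{-633249} = - \frac{1}{633249}$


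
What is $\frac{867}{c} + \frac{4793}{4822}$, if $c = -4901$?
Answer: $\frac{19309819}{23632622} \approx 0.81708$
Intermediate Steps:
$\frac{867}{c} + \frac{4793}{4822} = \frac{867}{-4901} + \frac{4793}{4822} = 867 \left(- \frac{1}{4901}\right) + 4793 \cdot \frac{1}{4822} = - \frac{867}{4901} + \frac{4793}{4822} = \frac{19309819}{23632622}$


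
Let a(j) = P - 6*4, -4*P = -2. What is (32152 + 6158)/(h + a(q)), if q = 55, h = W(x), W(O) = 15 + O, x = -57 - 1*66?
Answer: -76620/263 ≈ -291.33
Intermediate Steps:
x = -123 (x = -57 - 66 = -123)
P = ½ (P = -¼*(-2) = ½ ≈ 0.50000)
h = -108 (h = 15 - 123 = -108)
a(j) = -47/2 (a(j) = ½ - 6*4 = ½ - 24 = -47/2)
(32152 + 6158)/(h + a(q)) = (32152 + 6158)/(-108 - 47/2) = 38310/(-263/2) = 38310*(-2/263) = -76620/263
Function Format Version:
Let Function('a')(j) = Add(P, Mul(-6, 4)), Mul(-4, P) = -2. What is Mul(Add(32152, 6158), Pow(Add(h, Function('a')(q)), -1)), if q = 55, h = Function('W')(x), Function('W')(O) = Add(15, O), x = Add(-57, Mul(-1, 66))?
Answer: Rational(-76620, 263) ≈ -291.33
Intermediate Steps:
x = -123 (x = Add(-57, -66) = -123)
P = Rational(1, 2) (P = Mul(Rational(-1, 4), -2) = Rational(1, 2) ≈ 0.50000)
h = -108 (h = Add(15, -123) = -108)
Function('a')(j) = Rational(-47, 2) (Function('a')(j) = Add(Rational(1, 2), Mul(-6, 4)) = Add(Rational(1, 2), -24) = Rational(-47, 2))
Mul(Add(32152, 6158), Pow(Add(h, Function('a')(q)), -1)) = Mul(Add(32152, 6158), Pow(Add(-108, Rational(-47, 2)), -1)) = Mul(38310, Pow(Rational(-263, 2), -1)) = Mul(38310, Rational(-2, 263)) = Rational(-76620, 263)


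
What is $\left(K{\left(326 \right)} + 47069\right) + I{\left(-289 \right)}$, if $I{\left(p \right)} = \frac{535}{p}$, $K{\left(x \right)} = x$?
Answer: $\frac{13696620}{289} \approx 47393.0$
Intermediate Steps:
$\left(K{\left(326 \right)} + 47069\right) + I{\left(-289 \right)} = \left(326 + 47069\right) + \frac{535}{-289} = 47395 + 535 \left(- \frac{1}{289}\right) = 47395 - \frac{535}{289} = \frac{13696620}{289}$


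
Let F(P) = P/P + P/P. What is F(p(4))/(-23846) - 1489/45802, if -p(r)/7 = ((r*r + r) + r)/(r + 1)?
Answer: -17799149/546097246 ≈ -0.032593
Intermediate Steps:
p(r) = -7*(r² + 2*r)/(1 + r) (p(r) = -7*((r*r + r) + r)/(r + 1) = -7*((r² + r) + r)/(1 + r) = -7*((r + r²) + r)/(1 + r) = -7*(r² + 2*r)/(1 + r))
F(P) = 2 (F(P) = 1 + 1 = 2)
F(p(4))/(-23846) - 1489/45802 = 2/(-23846) - 1489/45802 = 2*(-1/23846) - 1489*1/45802 = -1/11923 - 1489/45802 = -17799149/546097246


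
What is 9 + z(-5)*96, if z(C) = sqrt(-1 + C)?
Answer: 9 + 96*I*sqrt(6) ≈ 9.0 + 235.15*I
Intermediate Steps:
9 + z(-5)*96 = 9 + sqrt(-1 - 5)*96 = 9 + sqrt(-6)*96 = 9 + (I*sqrt(6))*96 = 9 + 96*I*sqrt(6)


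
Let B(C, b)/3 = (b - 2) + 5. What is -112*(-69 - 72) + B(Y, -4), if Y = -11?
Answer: 15789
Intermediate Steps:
B(C, b) = 9 + 3*b (B(C, b) = 3*((b - 2) + 5) = 3*((-2 + b) + 5) = 3*(3 + b) = 9 + 3*b)
-112*(-69 - 72) + B(Y, -4) = -112*(-69 - 72) + (9 + 3*(-4)) = -112*(-141) + (9 - 12) = 15792 - 3 = 15789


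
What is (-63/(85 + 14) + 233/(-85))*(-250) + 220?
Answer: 199040/187 ≈ 1064.4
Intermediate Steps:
(-63/(85 + 14) + 233/(-85))*(-250) + 220 = (-63/99 + 233*(-1/85))*(-250) + 220 = (-63*1/99 - 233/85)*(-250) + 220 = (-7/11 - 233/85)*(-250) + 220 = -3158/935*(-250) + 220 = 157900/187 + 220 = 199040/187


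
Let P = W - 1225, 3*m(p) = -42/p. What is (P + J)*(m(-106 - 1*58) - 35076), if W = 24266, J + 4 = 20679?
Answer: -62868526050/41 ≈ -1.5334e+9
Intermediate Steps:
J = 20675 (J = -4 + 20679 = 20675)
m(p) = -14/p (m(p) = (-42/p)/3 = -14/p)
P = 23041 (P = 24266 - 1225 = 23041)
(P + J)*(m(-106 - 1*58) - 35076) = (23041 + 20675)*(-14/(-106 - 1*58) - 35076) = 43716*(-14/(-106 - 58) - 35076) = 43716*(-14/(-164) - 35076) = 43716*(-14*(-1/164) - 35076) = 43716*(7/82 - 35076) = 43716*(-2876225/82) = -62868526050/41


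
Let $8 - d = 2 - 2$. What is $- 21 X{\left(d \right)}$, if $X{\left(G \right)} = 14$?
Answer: $-294$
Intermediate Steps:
$d = 8$ ($d = 8 - \left(2 - 2\right) = 8 - 0 = 8 + 0 = 8$)
$- 21 X{\left(d \right)} = \left(-21\right) 14 = -294$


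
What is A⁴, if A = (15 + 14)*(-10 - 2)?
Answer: 14666178816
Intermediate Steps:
A = -348 (A = 29*(-12) = -348)
A⁴ = (-348)⁴ = 14666178816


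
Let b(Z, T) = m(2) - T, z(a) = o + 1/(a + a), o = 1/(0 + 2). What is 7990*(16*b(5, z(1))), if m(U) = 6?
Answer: 639200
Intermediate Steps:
o = ½ (o = 1/2 = ½ ≈ 0.50000)
z(a) = ½ + 1/(2*a) (z(a) = ½ + 1/(a + a) = ½ + 1/(2*a))
b(Z, T) = 6 - T
7990*(16*b(5, z(1))) = 7990*(16*(6 - (1 + 1)/(2*1))) = 7990*(16*(6 - 2/2)) = 7990*(16*(6 - 1*1)) = 7990*(16*(6 - 1)) = 7990*(16*5) = 7990*80 = 639200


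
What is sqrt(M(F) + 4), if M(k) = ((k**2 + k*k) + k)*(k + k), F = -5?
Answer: I*sqrt(446) ≈ 21.119*I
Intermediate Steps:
M(k) = 2*k*(k + 2*k**2) (M(k) = ((k**2 + k**2) + k)*(2*k) = (2*k**2 + k)*(2*k) = (k + 2*k**2)*(2*k) = 2*k*(k + 2*k**2))
sqrt(M(F) + 4) = sqrt((-5)**2*(2 + 4*(-5)) + 4) = sqrt(25*(2 - 20) + 4) = sqrt(25*(-18) + 4) = sqrt(-450 + 4) = sqrt(-446) = I*sqrt(446)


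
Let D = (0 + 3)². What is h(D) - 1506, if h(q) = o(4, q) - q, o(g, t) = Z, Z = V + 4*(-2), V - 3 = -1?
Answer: -1521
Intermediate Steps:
V = 2 (V = 3 - 1 = 2)
Z = -6 (Z = 2 + 4*(-2) = 2 - 8 = -6)
o(g, t) = -6
D = 9 (D = 3² = 9)
h(q) = -6 - q
h(D) - 1506 = (-6 - 1*9) - 1506 = (-6 - 9) - 1506 = -15 - 1506 = -1521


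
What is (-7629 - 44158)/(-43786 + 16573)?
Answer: 51787/27213 ≈ 1.9030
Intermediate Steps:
(-7629 - 44158)/(-43786 + 16573) = -51787/(-27213) = -51787*(-1/27213) = 51787/27213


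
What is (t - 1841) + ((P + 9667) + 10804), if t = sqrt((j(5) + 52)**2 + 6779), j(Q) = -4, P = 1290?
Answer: 19920 + sqrt(9083) ≈ 20015.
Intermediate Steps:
t = sqrt(9083) (t = sqrt((-4 + 52)**2 + 6779) = sqrt(48**2 + 6779) = sqrt(2304 + 6779) = sqrt(9083) ≈ 95.305)
(t - 1841) + ((P + 9667) + 10804) = (sqrt(9083) - 1841) + ((1290 + 9667) + 10804) = (-1841 + sqrt(9083)) + (10957 + 10804) = (-1841 + sqrt(9083)) + 21761 = 19920 + sqrt(9083)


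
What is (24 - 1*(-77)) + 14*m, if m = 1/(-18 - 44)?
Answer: 3124/31 ≈ 100.77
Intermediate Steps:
m = -1/62 (m = 1/(-62) = -1/62 ≈ -0.016129)
(24 - 1*(-77)) + 14*m = (24 - 1*(-77)) + 14*(-1/62) = (24 + 77) - 7/31 = 101 - 7/31 = 3124/31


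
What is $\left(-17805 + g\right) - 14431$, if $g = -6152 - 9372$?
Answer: $-47760$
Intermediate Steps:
$g = -15524$ ($g = -6152 - 9372 = -15524$)
$\left(-17805 + g\right) - 14431 = \left(-17805 - 15524\right) - 14431 = -33329 - 14431 = -47760$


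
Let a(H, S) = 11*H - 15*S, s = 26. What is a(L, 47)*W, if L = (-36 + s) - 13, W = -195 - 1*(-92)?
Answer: 98674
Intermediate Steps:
W = -103 (W = -195 + 92 = -103)
L = -23 (L = (-36 + 26) - 13 = -10 - 13 = -23)
a(H, S) = -15*S + 11*H
a(L, 47)*W = (-15*47 + 11*(-23))*(-103) = (-705 - 253)*(-103) = -958*(-103) = 98674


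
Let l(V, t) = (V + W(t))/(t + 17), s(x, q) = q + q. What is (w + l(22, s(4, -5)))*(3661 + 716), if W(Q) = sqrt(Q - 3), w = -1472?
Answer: -45004314/7 + 4377*I*sqrt(13)/7 ≈ -6.4292e+6 + 2254.5*I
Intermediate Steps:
W(Q) = sqrt(-3 + Q)
s(x, q) = 2*q
l(V, t) = (V + sqrt(-3 + t))/(17 + t) (l(V, t) = (V + sqrt(-3 + t))/(t + 17) = (V + sqrt(-3 + t))/(17 + t))
(w + l(22, s(4, -5)))*(3661 + 716) = (-1472 + (22 + sqrt(-3 + 2*(-5)))/(17 + 2*(-5)))*(3661 + 716) = (-1472 + (22 + sqrt(-3 - 10))/(17 - 10))*4377 = (-1472 + (22 + sqrt(-13))/7)*4377 = (-1472 + (22 + I*sqrt(13))/7)*4377 = (-1472 + (22/7 + I*sqrt(13)/7))*4377 = (-10282/7 + I*sqrt(13)/7)*4377 = -45004314/7 + 4377*I*sqrt(13)/7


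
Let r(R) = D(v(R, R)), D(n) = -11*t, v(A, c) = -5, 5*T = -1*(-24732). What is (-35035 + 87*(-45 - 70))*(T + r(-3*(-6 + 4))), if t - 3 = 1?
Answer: -220804096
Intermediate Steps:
T = 24732/5 (T = (-1*(-24732))/5 = (1/5)*24732 = 24732/5 ≈ 4946.4)
t = 4 (t = 3 + 1 = 4)
D(n) = -44 (D(n) = -11*4 = -44)
r(R) = -44
(-35035 + 87*(-45 - 70))*(T + r(-3*(-6 + 4))) = (-35035 + 87*(-45 - 70))*(24732/5 - 44) = (-35035 + 87*(-115))*(24512/5) = (-35035 - 10005)*(24512/5) = -45040*24512/5 = -220804096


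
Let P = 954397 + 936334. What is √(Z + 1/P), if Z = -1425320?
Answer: I*√5095324749351129789/1890731 ≈ 1193.9*I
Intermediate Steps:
P = 1890731
√(Z + 1/P) = √(-1425320 + 1/1890731) = √(-2694896708919/1890731) = I*√5095324749351129789/1890731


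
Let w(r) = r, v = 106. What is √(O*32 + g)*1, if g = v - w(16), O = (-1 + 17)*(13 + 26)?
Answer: √20058 ≈ 141.63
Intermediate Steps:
O = 624 (O = 16*39 = 624)
g = 90 (g = 106 - 1*16 = 106 - 16 = 90)
√(O*32 + g)*1 = √(624*32 + 90)*1 = √(19968 + 90)*1 = √20058*1 = √20058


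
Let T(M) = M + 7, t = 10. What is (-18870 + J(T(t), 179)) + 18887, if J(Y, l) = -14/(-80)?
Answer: 687/40 ≈ 17.175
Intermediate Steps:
T(M) = 7 + M
J(Y, l) = 7/40 (J(Y, l) = -14*(-1/80) = 7/40)
(-18870 + J(T(t), 179)) + 18887 = (-18870 + 7/40) + 18887 = -754793/40 + 18887 = 687/40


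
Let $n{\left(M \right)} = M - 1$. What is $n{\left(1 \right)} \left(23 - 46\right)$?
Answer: $0$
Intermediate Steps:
$n{\left(M \right)} = -1 + M$
$n{\left(1 \right)} \left(23 - 46\right) = \left(-1 + 1\right) \left(23 - 46\right) = 0 \left(-23\right) = 0$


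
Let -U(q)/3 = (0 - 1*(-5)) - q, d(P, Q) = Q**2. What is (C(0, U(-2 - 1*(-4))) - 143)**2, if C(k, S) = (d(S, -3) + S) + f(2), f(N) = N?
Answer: 19881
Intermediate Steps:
U(q) = -15 + 3*q (U(q) = -3*((0 - 1*(-5)) - q) = -3*((0 + 5) - q) = -3*(5 - q) = -15 + 3*q)
C(k, S) = 11 + S (C(k, S) = ((-3)**2 + S) + 2 = (9 + S) + 2 = 11 + S)
(C(0, U(-2 - 1*(-4))) - 143)**2 = ((11 + (-15 + 3*(-2 - 1*(-4)))) - 143)**2 = ((11 + (-15 + 3*(-2 + 4))) - 143)**2 = ((11 + (-15 + 3*2)) - 143)**2 = ((11 + (-15 + 6)) - 143)**2 = ((11 - 9) - 143)**2 = (2 - 143)**2 = (-141)**2 = 19881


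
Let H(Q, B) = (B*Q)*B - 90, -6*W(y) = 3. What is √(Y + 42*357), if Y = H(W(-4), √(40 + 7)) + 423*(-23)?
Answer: √20606/2 ≈ 71.774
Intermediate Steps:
W(y) = -½ (W(y) = -⅙*3 = -½)
H(Q, B) = -90 + Q*B² (H(Q, B) = Q*B² - 90 = -90 + Q*B²)
Y = -19685/2 (Y = (-90 - (√(40 + 7))²/2) + 423*(-23) = (-90 - (√47)²/2) - 9729 = (-90 - ½*47) - 9729 = (-90 - 47/2) - 9729 = -227/2 - 9729 = -19685/2 ≈ -9842.5)
√(Y + 42*357) = √(-19685/2 + 42*357) = √(-19685/2 + 14994) = √(10303/2) = √20606/2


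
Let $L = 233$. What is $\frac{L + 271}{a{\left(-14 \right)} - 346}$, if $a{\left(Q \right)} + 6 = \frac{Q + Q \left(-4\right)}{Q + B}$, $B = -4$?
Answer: $- \frac{1512}{1063} \approx -1.4224$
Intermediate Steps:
$a{\left(Q \right)} = -6 - \frac{3 Q}{-4 + Q}$ ($a{\left(Q \right)} = -6 + \frac{Q + Q \left(-4\right)}{Q - 4} = -6 + \frac{Q - 4 Q}{-4 + Q} = -6 + \frac{\left(-3\right) Q}{-4 + Q} = -6 - \frac{3 Q}{-4 + Q}$)
$\frac{L + 271}{a{\left(-14 \right)} - 346} = \frac{233 + 271}{\frac{3 \left(8 - -42\right)}{-4 - 14} - 346} = \frac{504}{\frac{3 \left(8 + 42\right)}{-18} - 346} = \frac{504}{3 \left(- \frac{1}{18}\right) 50 - 346} = \frac{504}{- \frac{25}{3} - 346} = \frac{504}{- \frac{1063}{3}} = 504 \left(- \frac{3}{1063}\right) = - \frac{1512}{1063}$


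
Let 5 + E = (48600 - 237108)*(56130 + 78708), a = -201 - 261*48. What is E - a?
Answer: -25418028980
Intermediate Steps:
a = -12729 (a = -201 - 12528 = -12729)
E = -25418041709 (E = -5 + (48600 - 237108)*(56130 + 78708) = -5 - 188508*134838 = -5 - 25418041704 = -25418041709)
E - a = -25418041709 - 1*(-12729) = -25418041709 + 12729 = -25418028980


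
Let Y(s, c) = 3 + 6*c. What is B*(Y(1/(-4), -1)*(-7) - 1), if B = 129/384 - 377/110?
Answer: -21763/352 ≈ -61.827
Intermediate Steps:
B = -21763/7040 (B = 129*(1/384) - 377*1/110 = 43/128 - 377/110 = -21763/7040 ≈ -3.0913)
B*(Y(1/(-4), -1)*(-7) - 1) = -21763*((3 + 6*(-1))*(-7) - 1)/7040 = -21763*((3 - 6)*(-7) - 1)/7040 = -21763*(-3*(-7) - 1)/7040 = -21763*(21 - 1)/7040 = -21763/7040*20 = -21763/352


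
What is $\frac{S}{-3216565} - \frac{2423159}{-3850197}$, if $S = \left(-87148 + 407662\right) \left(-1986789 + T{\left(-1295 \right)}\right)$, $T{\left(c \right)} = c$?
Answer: $\frac{2453387031800798507}{12384408913305} \approx 1.981 \cdot 10^{5}$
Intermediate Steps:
$S = -637208755176$ ($S = \left(-87148 + 407662\right) \left(-1986789 - 1295\right) = 320514 \left(-1988084\right) = -637208755176$)
$\frac{S}{-3216565} - \frac{2423159}{-3850197} = - \frac{637208755176}{-3216565} - \frac{2423159}{-3850197} = \left(-637208755176\right) \left(- \frac{1}{3216565}\right) - - \frac{2423159}{3850197} = \frac{637208755176}{3216565} + \frac{2423159}{3850197} = \frac{2453387031800798507}{12384408913305}$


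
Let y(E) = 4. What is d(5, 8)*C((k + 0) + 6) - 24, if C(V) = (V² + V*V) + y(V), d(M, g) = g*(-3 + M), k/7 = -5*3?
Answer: 313672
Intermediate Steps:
k = -105 (k = 7*(-5*3) = 7*(-15) = -105)
C(V) = 4 + 2*V² (C(V) = (V² + V*V) + 4 = (V² + V²) + 4 = 2*V² + 4 = 4 + 2*V²)
d(5, 8)*C((k + 0) + 6) - 24 = (8*(-3 + 5))*(4 + 2*((-105 + 0) + 6)²) - 24 = (8*2)*(4 + 2*(-105 + 6)²) - 24 = 16*(4 + 2*(-99)²) - 24 = 16*(4 + 2*9801) - 24 = 16*(4 + 19602) - 24 = 16*19606 - 24 = 313696 - 24 = 313672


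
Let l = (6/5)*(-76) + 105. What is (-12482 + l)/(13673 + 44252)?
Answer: -62341/289625 ≈ -0.21525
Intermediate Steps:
l = 69/5 (l = (6*(⅕))*(-76) + 105 = (6/5)*(-76) + 105 = -456/5 + 105 = 69/5 ≈ 13.800)
(-12482 + l)/(13673 + 44252) = (-12482 + 69/5)/(13673 + 44252) = -62341/5/57925 = -62341/5*1/57925 = -62341/289625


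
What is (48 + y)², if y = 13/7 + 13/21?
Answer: 1123600/441 ≈ 2547.8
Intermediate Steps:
y = 52/21 (y = 13*(⅐) + 13*(1/21) = 13/7 + 13/21 = 52/21 ≈ 2.4762)
(48 + y)² = (48 + 52/21)² = (1060/21)² = 1123600/441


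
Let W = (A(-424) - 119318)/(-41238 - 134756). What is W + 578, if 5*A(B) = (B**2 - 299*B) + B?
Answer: 254456561/439985 ≈ 578.33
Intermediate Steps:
A(B) = -298*B/5 + B**2/5 (A(B) = ((B**2 - 299*B) + B)/5 = (B**2 - 298*B)/5 = -298*B/5 + B**2/5)
W = 145231/439985 (W = ((1/5)*(-424)*(-298 - 424) - 119318)/(-41238 - 134756) = ((1/5)*(-424)*(-722) - 119318)/(-175994) = (306128/5 - 119318)*(-1/175994) = -290462/5*(-1/175994) = 145231/439985 ≈ 0.33008)
W + 578 = 145231/439985 + 578 = 254456561/439985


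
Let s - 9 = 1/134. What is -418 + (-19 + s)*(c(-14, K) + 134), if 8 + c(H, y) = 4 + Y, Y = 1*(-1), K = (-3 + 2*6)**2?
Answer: -228743/134 ≈ -1707.0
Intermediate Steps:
K = 81 (K = (-3 + 12)**2 = 9**2 = 81)
Y = -1
c(H, y) = -5 (c(H, y) = -8 + (4 - 1) = -8 + 3 = -5)
s = 1207/134 (s = 9 + 1/134 = 1207/134 ≈ 9.0075)
-418 + (-19 + s)*(c(-14, K) + 134) = -418 + (-19 + 1207/134)*(-5 + 134) = -418 - 1339/134*129 = -418 - 172731/134 = -228743/134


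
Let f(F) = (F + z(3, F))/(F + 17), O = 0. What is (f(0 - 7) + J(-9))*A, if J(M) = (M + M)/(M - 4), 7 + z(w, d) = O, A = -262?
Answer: 262/65 ≈ 4.0308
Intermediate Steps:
z(w, d) = -7 (z(w, d) = -7 + 0 = -7)
J(M) = 2*M/(-4 + M) (J(M) = (2*M)/(-4 + M) = 2*M/(-4 + M))
f(F) = (-7 + F)/(17 + F) (f(F) = (F - 7)/(F + 17) = (-7 + F)/(17 + F))
(f(0 - 7) + J(-9))*A = ((-7 + (0 - 7))/(17 + (0 - 7)) + 2*(-9)/(-4 - 9))*(-262) = ((-7 - 7)/(17 - 7) + 2*(-9)/(-13))*(-262) = (-14/10 + 2*(-9)*(-1/13))*(-262) = ((⅒)*(-14) + 18/13)*(-262) = (-7/5 + 18/13)*(-262) = -1/65*(-262) = 262/65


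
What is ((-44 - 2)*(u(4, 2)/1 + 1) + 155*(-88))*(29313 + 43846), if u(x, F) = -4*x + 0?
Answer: -947409050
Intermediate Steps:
u(x, F) = -4*x
((-44 - 2)*(u(4, 2)/1 + 1) + 155*(-88))*(29313 + 43846) = ((-44 - 2)*((-4*4)/1 + 1) + 155*(-88))*(29313 + 43846) = (-46*(1*(-16) + 1) - 13640)*73159 = (-46*(-16 + 1) - 13640)*73159 = (-46*(-15) - 13640)*73159 = (690 - 13640)*73159 = -12950*73159 = -947409050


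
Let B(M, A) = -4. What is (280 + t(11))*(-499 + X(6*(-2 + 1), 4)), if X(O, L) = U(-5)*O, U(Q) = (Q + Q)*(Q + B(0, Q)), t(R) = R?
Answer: -302349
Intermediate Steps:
U(Q) = 2*Q*(-4 + Q) (U(Q) = (Q + Q)*(Q - 4) = (2*Q)*(-4 + Q) = 2*Q*(-4 + Q))
X(O, L) = 90*O (X(O, L) = (2*(-5)*(-4 - 5))*O = (2*(-5)*(-9))*O = 90*O)
(280 + t(11))*(-499 + X(6*(-2 + 1), 4)) = (280 + 11)*(-499 + 90*(6*(-2 + 1))) = 291*(-499 + 90*(6*(-1))) = 291*(-499 + 90*(-6)) = 291*(-499 - 540) = 291*(-1039) = -302349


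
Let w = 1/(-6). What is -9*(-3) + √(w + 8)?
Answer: 27 + √282/6 ≈ 29.799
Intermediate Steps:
w = -⅙ ≈ -0.16667
-9*(-3) + √(w + 8) = -9*(-3) + √(-⅙ + 8) = 27 + √(47/6) = 27 + √282/6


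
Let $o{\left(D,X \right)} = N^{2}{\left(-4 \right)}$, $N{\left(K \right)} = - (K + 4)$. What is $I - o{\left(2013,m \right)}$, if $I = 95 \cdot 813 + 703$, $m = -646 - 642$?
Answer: $77938$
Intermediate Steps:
$N{\left(K \right)} = -4 - K$ ($N{\left(K \right)} = - (4 + K) = -4 - K$)
$m = -1288$ ($m = -646 - 642 = -1288$)
$o{\left(D,X \right)} = 0$ ($o{\left(D,X \right)} = \left(-4 - -4\right)^{2} = \left(-4 + 4\right)^{2} = 0^{2} = 0$)
$I = 77938$ ($I = 77235 + 703 = 77938$)
$I - o{\left(2013,m \right)} = 77938 - 0 = 77938 + 0 = 77938$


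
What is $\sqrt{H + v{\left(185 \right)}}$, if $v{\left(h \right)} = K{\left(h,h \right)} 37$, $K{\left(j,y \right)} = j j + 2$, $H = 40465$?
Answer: $4 \sqrt{81679} \approx 1143.2$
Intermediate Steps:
$K{\left(j,y \right)} = 2 + j^{2}$ ($K{\left(j,y \right)} = j^{2} + 2 = 2 + j^{2}$)
$v{\left(h \right)} = 74 + 37 h^{2}$ ($v{\left(h \right)} = \left(2 + h^{2}\right) 37 = 74 + 37 h^{2}$)
$\sqrt{H + v{\left(185 \right)}} = \sqrt{40465 + \left(74 + 37 \cdot 185^{2}\right)} = \sqrt{40465 + \left(74 + 37 \cdot 34225\right)} = \sqrt{40465 + \left(74 + 1266325\right)} = \sqrt{40465 + 1266399} = \sqrt{1306864} = 4 \sqrt{81679}$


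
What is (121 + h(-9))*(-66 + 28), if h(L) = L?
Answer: -4256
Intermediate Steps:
(121 + h(-9))*(-66 + 28) = (121 - 9)*(-66 + 28) = 112*(-38) = -4256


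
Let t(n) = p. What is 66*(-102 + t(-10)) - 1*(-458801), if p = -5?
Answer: 451739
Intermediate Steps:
t(n) = -5
66*(-102 + t(-10)) - 1*(-458801) = 66*(-102 - 5) - 1*(-458801) = 66*(-107) + 458801 = -7062 + 458801 = 451739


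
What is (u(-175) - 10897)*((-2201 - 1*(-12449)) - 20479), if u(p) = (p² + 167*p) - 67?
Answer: 97849284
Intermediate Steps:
u(p) = -67 + p² + 167*p
(u(-175) - 10897)*((-2201 - 1*(-12449)) - 20479) = ((-67 + (-175)² + 167*(-175)) - 10897)*((-2201 - 1*(-12449)) - 20479) = ((-67 + 30625 - 29225) - 10897)*((-2201 + 12449) - 20479) = (1333 - 10897)*(10248 - 20479) = -9564*(-10231) = 97849284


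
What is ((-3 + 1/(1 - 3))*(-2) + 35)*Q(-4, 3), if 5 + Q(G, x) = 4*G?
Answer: -882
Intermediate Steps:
Q(G, x) = -5 + 4*G
((-3 + 1/(1 - 3))*(-2) + 35)*Q(-4, 3) = ((-3 + 1/(1 - 3))*(-2) + 35)*(-5 + 4*(-4)) = ((-3 + 1/(-2))*(-2) + 35)*(-5 - 16) = ((-3 - 1/2)*(-2) + 35)*(-21) = (-7/2*(-2) + 35)*(-21) = (7 + 35)*(-21) = 42*(-21) = -882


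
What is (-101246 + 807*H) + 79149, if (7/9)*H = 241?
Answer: 1595704/7 ≈ 2.2796e+5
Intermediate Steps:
H = 2169/7 (H = (9/7)*241 = 2169/7 ≈ 309.86)
(-101246 + 807*H) + 79149 = (-101246 + 807*(2169/7)) + 79149 = (-101246 + 1750383/7) + 79149 = 1041661/7 + 79149 = 1595704/7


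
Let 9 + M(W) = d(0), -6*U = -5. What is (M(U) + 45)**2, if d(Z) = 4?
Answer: 1600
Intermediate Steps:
U = 5/6 (U = -1/6*(-5) = 5/6 ≈ 0.83333)
M(W) = -5 (M(W) = -9 + 4 = -5)
(M(U) + 45)**2 = (-5 + 45)**2 = 40**2 = 1600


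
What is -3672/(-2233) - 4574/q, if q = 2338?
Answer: -116329/372911 ≈ -0.31195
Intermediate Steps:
-3672/(-2233) - 4574/q = -3672/(-2233) - 4574/2338 = -3672*(-1/2233) - 4574*1/2338 = 3672/2233 - 2287/1169 = -116329/372911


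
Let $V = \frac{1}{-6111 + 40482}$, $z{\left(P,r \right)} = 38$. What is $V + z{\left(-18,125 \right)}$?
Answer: $\frac{1306099}{34371} \approx 38.0$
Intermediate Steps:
$V = \frac{1}{34371} \approx 2.9094 \cdot 10^{-5}$
$V + z{\left(-18,125 \right)} = \frac{1}{34371} + 38 = \frac{1306099}{34371}$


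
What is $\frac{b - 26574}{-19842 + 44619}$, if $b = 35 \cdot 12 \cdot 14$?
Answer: $- \frac{6898}{8259} \approx -0.83521$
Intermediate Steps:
$b = 5880$ ($b = 420 \cdot 14 = 5880$)
$\frac{b - 26574}{-19842 + 44619} = \frac{5880 - 26574}{-19842 + 44619} = - \frac{20694}{24777} = \left(-20694\right) \frac{1}{24777} = - \frac{6898}{8259}$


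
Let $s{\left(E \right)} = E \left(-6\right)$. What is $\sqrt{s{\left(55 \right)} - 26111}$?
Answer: $i \sqrt{26441} \approx 162.61 i$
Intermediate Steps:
$s{\left(E \right)} = - 6 E$
$\sqrt{s{\left(55 \right)} - 26111} = \sqrt{\left(-6\right) 55 - 26111} = \sqrt{-330 - 26111} = \sqrt{-26441} = i \sqrt{26441}$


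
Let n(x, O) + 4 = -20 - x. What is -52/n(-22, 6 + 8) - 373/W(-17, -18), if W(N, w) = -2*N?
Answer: 511/34 ≈ 15.029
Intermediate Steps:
n(x, O) = -24 - x (n(x, O) = -4 + (-20 - x) = -24 - x)
-52/n(-22, 6 + 8) - 373/W(-17, -18) = -52/(-24 - 1*(-22)) - 373/((-2*(-17))) = -52/(-24 + 22) - 373/34 = -52/(-2) - 373*1/34 = -52*(-1/2) - 373/34 = 26 - 373/34 = 511/34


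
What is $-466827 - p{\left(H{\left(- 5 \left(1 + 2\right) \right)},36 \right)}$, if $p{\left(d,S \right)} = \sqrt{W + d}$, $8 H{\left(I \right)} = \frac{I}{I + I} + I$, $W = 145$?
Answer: $-466827 - \frac{\sqrt{2291}}{4} \approx -4.6684 \cdot 10^{5}$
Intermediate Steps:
$H{\left(I \right)} = \frac{1}{16} + \frac{I}{8}$ ($H{\left(I \right)} = \frac{\frac{I}{I + I} + I}{8} = \frac{\frac{I}{2 I} + I}{8} = \frac{\frac{1}{2 I} I + I}{8} = \frac{\frac{1}{2} + I}{8} = \frac{1}{16} + \frac{I}{8}$)
$p{\left(d,S \right)} = \sqrt{145 + d}$
$-466827 - p{\left(H{\left(- 5 \left(1 + 2\right) \right)},36 \right)} = -466827 - \sqrt{145 + \left(\frac{1}{16} + \frac{\left(-5\right) \left(1 + 2\right)}{8}\right)} = -466827 - \sqrt{145 + \left(\frac{1}{16} + \frac{\left(-5\right) 3}{8}\right)} = -466827 - \sqrt{145 + \left(\frac{1}{16} + \frac{1}{8} \left(-15\right)\right)} = -466827 - \sqrt{145 + \left(\frac{1}{16} - \frac{15}{8}\right)} = -466827 - \sqrt{145 - \frac{29}{16}} = -466827 - \sqrt{\frac{2291}{16}} = -466827 - \frac{\sqrt{2291}}{4}$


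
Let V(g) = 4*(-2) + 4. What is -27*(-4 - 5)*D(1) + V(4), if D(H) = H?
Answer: 239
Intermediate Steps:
V(g) = -4 (V(g) = -8 + 4 = -4)
-27*(-4 - 5)*D(1) + V(4) = -27*(-4 - 5) - 4 = -(-243) - 4 = -27*(-9) - 4 = 243 - 4 = 239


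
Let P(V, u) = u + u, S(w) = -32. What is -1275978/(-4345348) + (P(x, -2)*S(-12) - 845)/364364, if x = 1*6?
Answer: 16493029767/56546013524 ≈ 0.29167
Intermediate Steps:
x = 6
P(V, u) = 2*u
-1275978/(-4345348) + (P(x, -2)*S(-12) - 845)/364364 = -1275978/(-4345348) + ((2*(-2))*(-32) - 845)/364364 = -1275978*(-1/4345348) + (-4*(-32) - 845)*(1/364364) = 637989/2172674 + (128 - 845)*(1/364364) = 637989/2172674 - 717*1/364364 = 637989/2172674 - 717/364364 = 16493029767/56546013524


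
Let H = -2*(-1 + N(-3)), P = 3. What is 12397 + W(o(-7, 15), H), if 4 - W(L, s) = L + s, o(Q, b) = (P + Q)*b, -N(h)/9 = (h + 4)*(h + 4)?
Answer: 12441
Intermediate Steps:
N(h) = -9*(4 + h)² (N(h) = -9*(h + 4)*(h + 4) = -9*(4 + h)*(4 + h) = -9*(4 + h)²)
o(Q, b) = b*(3 + Q) (o(Q, b) = (3 + Q)*b = b*(3 + Q))
H = 20 (H = -2*(-1 - 9*(4 - 3)²) = -2*(-1 - 9*1²) = -2*(-1 - 9*1) = -2*(-1 - 9) = -2*(-10) = 20)
W(L, s) = 4 - L - s (W(L, s) = 4 - (L + s) = 4 + (-L - s) = 4 - L - s)
12397 + W(o(-7, 15), H) = 12397 + (4 - 15*(3 - 7) - 1*20) = 12397 + (4 - 15*(-4) - 20) = 12397 + (4 - 1*(-60) - 20) = 12397 + (4 + 60 - 20) = 12397 + 44 = 12441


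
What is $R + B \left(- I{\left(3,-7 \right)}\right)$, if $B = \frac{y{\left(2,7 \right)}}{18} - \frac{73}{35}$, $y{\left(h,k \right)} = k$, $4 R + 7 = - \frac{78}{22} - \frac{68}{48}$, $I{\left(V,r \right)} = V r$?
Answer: $- \frac{33989}{880} \approx -38.624$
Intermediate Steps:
$R = - \frac{1579}{528}$ ($R = - \frac{7}{4} + \frac{- \frac{78}{22} - \frac{68}{48}}{4} = - \frac{7}{4} + \frac{\left(-78\right) \frac{1}{22} - \frac{17}{12}}{4} = - \frac{7}{4} + \frac{- \frac{39}{11} - \frac{17}{12}}{4} = - \frac{7}{4} + \frac{1}{4} \left(- \frac{655}{132}\right) = - \frac{7}{4} - \frac{655}{528} = - \frac{1579}{528} \approx -2.9905$)
$B = - \frac{1069}{630}$ ($B = \frac{7}{18} - \frac{73}{35} = - \frac{1069}{630} \approx -1.6968$)
$R + B \left(- I{\left(3,-7 \right)}\right) = - \frac{1579}{528} - \frac{1069 \left(- 3 \left(-7\right)\right)}{630} = - \frac{1579}{528} - \frac{1069 \left(\left(-1\right) \left(-21\right)\right)}{630} = - \frac{1579}{528} - \frac{1069}{30} = - \frac{33989}{880}$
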